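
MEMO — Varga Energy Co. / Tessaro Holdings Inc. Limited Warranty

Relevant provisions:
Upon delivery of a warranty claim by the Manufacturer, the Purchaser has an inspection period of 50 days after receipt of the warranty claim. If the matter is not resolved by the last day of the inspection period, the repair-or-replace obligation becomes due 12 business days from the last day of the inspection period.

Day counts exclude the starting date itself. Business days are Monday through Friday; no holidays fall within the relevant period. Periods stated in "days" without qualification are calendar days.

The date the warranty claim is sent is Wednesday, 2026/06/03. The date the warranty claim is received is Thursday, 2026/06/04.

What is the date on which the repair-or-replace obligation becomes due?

Adding 50 calendar days to 2026/06/04 gives 2026/07/24, which is the last day of the inspection period.
From Friday, 2026/07/24, 12 business days (Jul 27, Jul 28, Jul 29, Jul 30, …, Aug 7, Aug 10, Aug 11, skipping weekends) brings us to Tuesday, 2026/08/11, which is the date on which the repair-or-replace obligation becomes due.

2026/08/11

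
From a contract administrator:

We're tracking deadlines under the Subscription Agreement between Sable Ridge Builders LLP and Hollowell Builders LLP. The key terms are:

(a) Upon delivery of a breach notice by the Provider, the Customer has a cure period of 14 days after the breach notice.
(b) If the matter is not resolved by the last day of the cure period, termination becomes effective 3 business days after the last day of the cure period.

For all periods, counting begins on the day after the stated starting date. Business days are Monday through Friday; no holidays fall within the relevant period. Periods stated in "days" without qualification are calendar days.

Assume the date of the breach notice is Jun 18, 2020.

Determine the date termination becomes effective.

Jul 7, 2020

The last day of the cure period: Jun 18, 2020 + 14 days = Jul 2, 2020.
The date termination becomes effective: counting 3 business days from Thursday, Jul 2, 2020 (Jul 3, Jul 6, Jul 7, skipping weekends) reaches Tuesday, Jul 7, 2020.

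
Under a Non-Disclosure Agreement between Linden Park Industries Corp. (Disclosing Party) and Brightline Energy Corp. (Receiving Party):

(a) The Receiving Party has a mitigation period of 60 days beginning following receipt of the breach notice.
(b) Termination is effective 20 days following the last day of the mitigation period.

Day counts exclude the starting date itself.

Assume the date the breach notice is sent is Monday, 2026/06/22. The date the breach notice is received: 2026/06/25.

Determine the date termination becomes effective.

2026/09/13

The last day of the mitigation period: 60 calendar days after 2026/06/25 is 2026/08/24.
The date termination becomes effective: 2026/08/24 + 20 days = 2026/09/13.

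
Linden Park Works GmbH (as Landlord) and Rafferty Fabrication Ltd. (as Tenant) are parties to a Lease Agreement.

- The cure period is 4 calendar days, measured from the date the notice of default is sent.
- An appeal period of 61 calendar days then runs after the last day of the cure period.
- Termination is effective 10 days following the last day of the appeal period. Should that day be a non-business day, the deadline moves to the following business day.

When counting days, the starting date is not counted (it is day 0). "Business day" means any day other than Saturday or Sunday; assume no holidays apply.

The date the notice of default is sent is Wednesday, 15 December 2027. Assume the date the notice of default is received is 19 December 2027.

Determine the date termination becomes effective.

28 February 2028

The last day of the cure period: 4 calendar days after 15 December 2027 is 19 December 2027.
The last day of the appeal period: 19 December 2027 + 61 days = 18 February 2028.
Adding 10 calendar days to 18 February 2028 gives 28 February 2028, which is the date termination becomes effective. 28 February 2028 is a Monday, so no roll-forward applies.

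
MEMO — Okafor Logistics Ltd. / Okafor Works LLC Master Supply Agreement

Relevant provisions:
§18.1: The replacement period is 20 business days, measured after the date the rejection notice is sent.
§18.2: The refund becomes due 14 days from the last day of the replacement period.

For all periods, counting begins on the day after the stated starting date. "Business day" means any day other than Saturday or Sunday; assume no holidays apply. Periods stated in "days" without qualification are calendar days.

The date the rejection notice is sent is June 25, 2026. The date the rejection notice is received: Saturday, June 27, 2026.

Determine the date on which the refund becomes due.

August 6, 2026

The last day of the replacement period: counting 20 business days from Thursday, June 25, 2026 (Jun 26, Jun 29, Jun 30, Jul 1, …, Jul 21, Jul 22, Jul 23, skipping weekends) reaches Thursday, July 23, 2026.
Adding 14 calendar days to July 23, 2026 gives August 6, 2026, which is the date on which the refund becomes due.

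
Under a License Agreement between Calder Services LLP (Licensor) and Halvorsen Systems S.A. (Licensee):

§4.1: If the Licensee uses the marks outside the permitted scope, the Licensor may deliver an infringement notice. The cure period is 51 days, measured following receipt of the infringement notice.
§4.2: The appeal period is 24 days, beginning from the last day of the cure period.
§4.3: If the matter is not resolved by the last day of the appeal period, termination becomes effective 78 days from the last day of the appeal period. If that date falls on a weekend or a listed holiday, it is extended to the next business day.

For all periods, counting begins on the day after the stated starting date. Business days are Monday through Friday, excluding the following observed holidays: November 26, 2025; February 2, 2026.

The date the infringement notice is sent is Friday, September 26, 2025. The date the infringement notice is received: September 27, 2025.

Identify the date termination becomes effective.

The last day of the cure period: September 27, 2025 + 51 days = November 17, 2025.
Adding 24 calendar days to November 17, 2025 gives December 11, 2025, which is the last day of the appeal period.
Adding 78 calendar days to December 11, 2025 gives February 27, 2026, which is the date termination becomes effective. February 27, 2026 is a Friday and is not a listed holiday, so no roll-forward applies.

February 27, 2026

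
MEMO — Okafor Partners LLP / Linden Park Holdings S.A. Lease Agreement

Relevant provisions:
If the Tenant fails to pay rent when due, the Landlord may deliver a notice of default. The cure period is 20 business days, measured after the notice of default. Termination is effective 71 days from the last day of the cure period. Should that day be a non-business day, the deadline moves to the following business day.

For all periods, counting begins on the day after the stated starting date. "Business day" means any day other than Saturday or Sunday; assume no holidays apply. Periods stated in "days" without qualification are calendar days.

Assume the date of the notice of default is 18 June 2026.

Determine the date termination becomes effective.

25 September 2026

The last day of the cure period: 20 business days after Thursday, 18 June 2026, skipping weekends — Jun 19, Jun 22, Jun 23, Jun 24, …, Jul 14, Jul 15, Jul 16 — lands on Thursday, 16 July 2026.
Adding 71 calendar days to 16 July 2026 gives 25 September 2026, which is the date termination becomes effective. 25 September 2026 is a Friday, so no roll-forward applies.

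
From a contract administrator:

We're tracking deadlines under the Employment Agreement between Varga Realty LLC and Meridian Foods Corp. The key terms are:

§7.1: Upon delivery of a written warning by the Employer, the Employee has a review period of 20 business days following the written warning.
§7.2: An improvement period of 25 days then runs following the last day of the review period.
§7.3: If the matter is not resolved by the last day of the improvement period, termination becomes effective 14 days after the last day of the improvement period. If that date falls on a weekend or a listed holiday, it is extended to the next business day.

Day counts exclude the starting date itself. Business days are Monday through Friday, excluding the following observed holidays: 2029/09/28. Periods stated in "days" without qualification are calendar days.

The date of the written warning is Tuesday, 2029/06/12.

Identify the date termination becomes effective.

2029/08/20

From Tuesday, 2029/06/12, 20 business days (Jun 13, Jun 14, Jun 15, Jun 18, …, Jul 6, Jul 9, Jul 10, skipping weekends) brings us to Tuesday, 2029/07/10, which is the last day of the review period.
The last day of the improvement period: 25 calendar days after 2029/07/10 is 2029/08/04.
The date termination becomes effective: 2029/08/04 + 14 days = 2029/08/18. That falls on a Saturday, so it rolls to the next business day, Monday, 2029/08/20.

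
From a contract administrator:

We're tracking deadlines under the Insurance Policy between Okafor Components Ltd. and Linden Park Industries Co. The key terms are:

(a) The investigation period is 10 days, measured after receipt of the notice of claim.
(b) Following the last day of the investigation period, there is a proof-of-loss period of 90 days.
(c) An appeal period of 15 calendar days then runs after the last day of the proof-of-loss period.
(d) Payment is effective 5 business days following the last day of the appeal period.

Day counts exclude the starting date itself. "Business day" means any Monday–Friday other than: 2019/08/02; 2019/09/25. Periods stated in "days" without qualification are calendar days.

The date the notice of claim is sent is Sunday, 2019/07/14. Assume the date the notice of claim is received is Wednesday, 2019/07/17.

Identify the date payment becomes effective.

2019/11/15

The last day of the investigation period: 2019/07/17 + 10 days = 2019/07/27.
Adding 90 calendar days to 2019/07/27 gives 2019/10/25, which is the last day of the proof-of-loss period.
The last day of the appeal period: 15 calendar days after 2019/10/25 is 2019/11/09.
The date payment becomes effective: 5 business days after Saturday, 2019/11/09, skipping weekends — Nov 11, Nov 12, Nov 13, Nov 14, Nov 15 — lands on Friday, 2019/11/15.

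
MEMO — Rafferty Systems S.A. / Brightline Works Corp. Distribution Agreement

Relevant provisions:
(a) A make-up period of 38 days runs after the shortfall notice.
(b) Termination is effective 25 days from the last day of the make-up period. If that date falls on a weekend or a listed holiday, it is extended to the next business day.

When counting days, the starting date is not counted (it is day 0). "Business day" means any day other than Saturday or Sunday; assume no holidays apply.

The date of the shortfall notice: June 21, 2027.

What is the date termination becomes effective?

August 23, 2027

The last day of the make-up period: 38 calendar days after June 21, 2027 is July 29, 2027.
Adding 25 calendar days to July 29, 2027 gives August 23, 2027, which is the date termination becomes effective. August 23, 2027 is a Monday, so no roll-forward applies.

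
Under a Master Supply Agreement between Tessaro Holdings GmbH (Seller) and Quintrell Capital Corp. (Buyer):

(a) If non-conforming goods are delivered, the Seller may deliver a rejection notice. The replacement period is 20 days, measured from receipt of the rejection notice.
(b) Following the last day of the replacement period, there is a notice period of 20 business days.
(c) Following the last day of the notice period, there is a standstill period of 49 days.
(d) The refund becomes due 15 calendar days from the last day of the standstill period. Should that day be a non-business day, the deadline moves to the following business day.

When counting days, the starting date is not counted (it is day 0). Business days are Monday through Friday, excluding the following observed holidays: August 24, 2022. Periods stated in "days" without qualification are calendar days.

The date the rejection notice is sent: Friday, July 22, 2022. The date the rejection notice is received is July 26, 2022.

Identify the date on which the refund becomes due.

November 16, 2022

The last day of the replacement period: July 26, 2022 + 20 days = August 15, 2022.
The last day of the notice period: counting 20 business days from Monday, August 15, 2022 (Aug 16, Aug 17, Aug 18, Aug 19, …, Sep 9, Sep 12, Sep 13, skipping weekends and the listed holiday on Aug 24) reaches Tuesday, September 13, 2022.
The last day of the standstill period: September 13, 2022 + 49 days = November 1, 2022.
The date on which the refund becomes due: November 1, 2022 + 15 days = November 16, 2022. November 16, 2022 is a Wednesday and is not a listed holiday, so no roll-forward applies.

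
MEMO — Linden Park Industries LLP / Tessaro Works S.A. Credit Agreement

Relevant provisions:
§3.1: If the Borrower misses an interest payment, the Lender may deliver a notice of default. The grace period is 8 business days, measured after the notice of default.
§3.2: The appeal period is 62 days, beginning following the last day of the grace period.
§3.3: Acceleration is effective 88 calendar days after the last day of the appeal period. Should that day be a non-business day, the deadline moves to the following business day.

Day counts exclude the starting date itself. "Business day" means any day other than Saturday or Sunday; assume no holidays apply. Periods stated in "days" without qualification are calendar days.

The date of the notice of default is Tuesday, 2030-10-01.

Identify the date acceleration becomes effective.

From Tuesday, 2030-10-01, 8 business days (Oct 2, Oct 3, Oct 4, Oct 7, Oct 8, Oct 9, Oct 10, Oct 11, skipping weekends) brings us to Friday, 2030-10-11, which is the last day of the grace period.
The last day of the appeal period: 2030-10-11 + 62 days = 2030-12-12.
The date acceleration becomes effective: 2030-12-12 + 88 days = 2031-03-10. 2031-03-10 is a Monday, so no roll-forward applies.

2031-03-10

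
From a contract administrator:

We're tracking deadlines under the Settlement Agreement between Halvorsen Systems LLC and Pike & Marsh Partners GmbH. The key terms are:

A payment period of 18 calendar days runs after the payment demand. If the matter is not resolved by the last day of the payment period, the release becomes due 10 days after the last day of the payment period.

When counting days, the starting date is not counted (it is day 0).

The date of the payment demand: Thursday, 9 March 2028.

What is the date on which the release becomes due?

The last day of the payment period: 18 calendar days after 9 March 2028 is 27 March 2028.
Adding 10 calendar days to 27 March 2028 gives 6 April 2028, which is the date on which the release becomes due.

6 April 2028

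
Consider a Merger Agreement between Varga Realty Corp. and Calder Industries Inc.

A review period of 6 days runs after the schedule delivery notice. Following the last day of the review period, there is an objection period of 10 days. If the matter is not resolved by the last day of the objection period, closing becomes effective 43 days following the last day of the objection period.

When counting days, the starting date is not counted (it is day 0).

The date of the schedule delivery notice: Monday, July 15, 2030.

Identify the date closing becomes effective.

September 12, 2030

The last day of the review period: 6 calendar days after July 15, 2030 is July 21, 2030.
Adding 10 calendar days to July 21, 2030 gives July 31, 2030, which is the last day of the objection period.
The date closing becomes effective: 43 calendar days after July 31, 2030 is September 12, 2030.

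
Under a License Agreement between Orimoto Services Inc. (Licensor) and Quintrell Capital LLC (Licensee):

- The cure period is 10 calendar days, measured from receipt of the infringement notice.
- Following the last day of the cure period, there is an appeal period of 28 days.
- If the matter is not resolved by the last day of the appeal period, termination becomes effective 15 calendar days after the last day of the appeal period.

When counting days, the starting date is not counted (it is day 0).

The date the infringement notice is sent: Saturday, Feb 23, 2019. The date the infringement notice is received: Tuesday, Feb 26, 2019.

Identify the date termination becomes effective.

Adding 10 calendar days to Feb 26, 2019 gives Mar 8, 2019, which is the last day of the cure period.
Adding 28 calendar days to Mar 8, 2019 gives Apr 5, 2019, which is the last day of the appeal period.
The date termination becomes effective: Apr 5, 2019 + 15 days = Apr 20, 2019.

Apr 20, 2019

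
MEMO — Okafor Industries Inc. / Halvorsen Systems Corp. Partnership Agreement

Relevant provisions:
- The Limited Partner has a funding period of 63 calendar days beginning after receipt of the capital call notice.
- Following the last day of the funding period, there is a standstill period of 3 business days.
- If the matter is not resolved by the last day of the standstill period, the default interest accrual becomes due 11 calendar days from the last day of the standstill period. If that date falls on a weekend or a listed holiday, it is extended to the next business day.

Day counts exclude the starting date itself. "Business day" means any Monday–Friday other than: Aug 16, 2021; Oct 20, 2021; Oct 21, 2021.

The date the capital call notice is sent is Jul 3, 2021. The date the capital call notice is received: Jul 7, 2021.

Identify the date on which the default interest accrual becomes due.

The last day of the funding period: 63 calendar days after Jul 7, 2021 is Sep 8, 2021.
The last day of the standstill period: counting 3 business days from Wednesday, Sep 8, 2021 (Sep 9, Sep 10, Sep 13, skipping weekends) reaches Monday, Sep 13, 2021.
The date on which the default interest accrual becomes due: 11 calendar days after Sep 13, 2021 is Sep 24, 2021. Sep 24, 2021 is a Friday and is not a listed holiday, so no roll-forward applies.

Sep 24, 2021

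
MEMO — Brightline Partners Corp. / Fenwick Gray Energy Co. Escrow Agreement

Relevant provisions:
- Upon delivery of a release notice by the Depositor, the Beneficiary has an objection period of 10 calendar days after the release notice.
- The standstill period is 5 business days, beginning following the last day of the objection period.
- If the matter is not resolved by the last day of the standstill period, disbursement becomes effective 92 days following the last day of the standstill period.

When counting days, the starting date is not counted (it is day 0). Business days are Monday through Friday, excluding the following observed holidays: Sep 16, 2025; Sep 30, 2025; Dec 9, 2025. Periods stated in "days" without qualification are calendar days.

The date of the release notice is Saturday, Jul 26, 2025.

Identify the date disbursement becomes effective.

Adding 10 calendar days to Jul 26, 2025 gives Aug 5, 2025, which is the last day of the objection period.
The last day of the standstill period: counting 5 business days from Tuesday, Aug 5, 2025 (Aug 6, Aug 7, Aug 8, Aug 11, Aug 12, skipping weekends) reaches Tuesday, Aug 12, 2025.
The date disbursement becomes effective: 92 calendar days after Aug 12, 2025 is Nov 12, 2025.

Nov 12, 2025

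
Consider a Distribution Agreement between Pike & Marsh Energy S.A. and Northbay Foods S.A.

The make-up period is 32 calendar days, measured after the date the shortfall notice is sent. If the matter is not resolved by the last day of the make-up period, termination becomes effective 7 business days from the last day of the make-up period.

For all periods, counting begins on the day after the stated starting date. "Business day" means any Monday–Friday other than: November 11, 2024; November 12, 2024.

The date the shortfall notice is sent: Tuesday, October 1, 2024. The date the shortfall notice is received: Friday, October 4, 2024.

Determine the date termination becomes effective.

The last day of the make-up period: October 1, 2024 + 32 days = November 2, 2024.
The date termination becomes effective: counting 7 business days from Saturday, November 2, 2024 (Nov 4, Nov 5, Nov 6, Nov 7, Nov 8, Nov 13, Nov 14, skipping weekends and the listed holidays on Nov 11, Nov 12) reaches Thursday, November 14, 2024.

November 14, 2024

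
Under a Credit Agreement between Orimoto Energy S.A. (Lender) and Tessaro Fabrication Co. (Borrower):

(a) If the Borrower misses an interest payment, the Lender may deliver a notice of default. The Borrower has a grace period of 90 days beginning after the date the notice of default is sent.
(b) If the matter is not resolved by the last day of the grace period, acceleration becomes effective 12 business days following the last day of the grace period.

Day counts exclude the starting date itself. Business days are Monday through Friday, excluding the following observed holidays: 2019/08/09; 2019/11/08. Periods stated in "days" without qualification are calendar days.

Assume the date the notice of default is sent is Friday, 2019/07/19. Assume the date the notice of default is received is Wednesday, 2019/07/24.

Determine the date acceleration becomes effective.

The last day of the grace period: 2019/07/19 + 90 days = 2019/10/17.
The date acceleration becomes effective: 12 business days after Thursday, 2019/10/17, skipping weekends — Oct 18, Oct 21, Oct 22, Oct 23, …, Oct 31, Nov 1, Nov 4 — lands on Monday, 2019/11/04.

2019/11/04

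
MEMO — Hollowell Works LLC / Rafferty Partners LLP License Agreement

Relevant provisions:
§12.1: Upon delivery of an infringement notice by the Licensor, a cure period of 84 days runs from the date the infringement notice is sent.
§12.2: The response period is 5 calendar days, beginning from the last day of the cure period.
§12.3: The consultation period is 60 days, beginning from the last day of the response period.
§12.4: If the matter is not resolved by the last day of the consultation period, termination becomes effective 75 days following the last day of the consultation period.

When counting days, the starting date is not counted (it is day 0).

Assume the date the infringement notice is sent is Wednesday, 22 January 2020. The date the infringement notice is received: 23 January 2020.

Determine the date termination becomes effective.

2 September 2020

The last day of the cure period: 22 January 2020 + 84 days = 15 April 2020.
The last day of the response period: 5 calendar days after 15 April 2020 is 20 April 2020.
The last day of the consultation period: 20 April 2020 + 60 days = 19 June 2020.
Adding 75 calendar days to 19 June 2020 gives 2 September 2020, which is the date termination becomes effective.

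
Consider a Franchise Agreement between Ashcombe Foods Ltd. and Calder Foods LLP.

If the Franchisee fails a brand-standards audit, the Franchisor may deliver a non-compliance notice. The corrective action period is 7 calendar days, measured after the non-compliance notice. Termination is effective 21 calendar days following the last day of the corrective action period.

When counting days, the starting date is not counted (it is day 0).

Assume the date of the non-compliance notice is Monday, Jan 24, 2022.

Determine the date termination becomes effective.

Feb 21, 2022

The last day of the corrective action period: 7 calendar days after Jan 24, 2022 is Jan 31, 2022.
Adding 21 calendar days to Jan 31, 2022 gives Feb 21, 2022, which is the date termination becomes effective.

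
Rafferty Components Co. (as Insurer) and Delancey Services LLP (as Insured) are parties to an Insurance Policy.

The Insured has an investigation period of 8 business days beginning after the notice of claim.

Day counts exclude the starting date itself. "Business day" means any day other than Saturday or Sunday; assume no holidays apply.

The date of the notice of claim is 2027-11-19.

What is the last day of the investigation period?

2027-12-01

The last day of the investigation period: 8 business days after Friday, 2027-11-19, skipping weekends — Nov 22, Nov 23, Nov 24, Nov 25, Nov 26, Nov 29, Nov 30, Dec 1 — lands on Wednesday, 2027-12-01.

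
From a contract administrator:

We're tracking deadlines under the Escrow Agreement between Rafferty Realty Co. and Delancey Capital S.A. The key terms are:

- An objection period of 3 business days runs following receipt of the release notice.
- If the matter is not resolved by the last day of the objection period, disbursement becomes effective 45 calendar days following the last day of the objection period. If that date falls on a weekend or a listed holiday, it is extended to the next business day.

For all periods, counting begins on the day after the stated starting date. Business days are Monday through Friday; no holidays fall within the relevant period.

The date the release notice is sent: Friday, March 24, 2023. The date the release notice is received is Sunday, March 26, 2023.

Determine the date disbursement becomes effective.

May 15, 2023

The last day of the objection period: counting 3 business days from Sunday, March 26, 2023 (Mar 27, Mar 28, Mar 29, skipping weekends) reaches Wednesday, March 29, 2023.
The date disbursement becomes effective: 45 calendar days after March 29, 2023 is May 13, 2023. That falls on a Saturday, so it rolls to the next business day, Monday, May 15, 2023.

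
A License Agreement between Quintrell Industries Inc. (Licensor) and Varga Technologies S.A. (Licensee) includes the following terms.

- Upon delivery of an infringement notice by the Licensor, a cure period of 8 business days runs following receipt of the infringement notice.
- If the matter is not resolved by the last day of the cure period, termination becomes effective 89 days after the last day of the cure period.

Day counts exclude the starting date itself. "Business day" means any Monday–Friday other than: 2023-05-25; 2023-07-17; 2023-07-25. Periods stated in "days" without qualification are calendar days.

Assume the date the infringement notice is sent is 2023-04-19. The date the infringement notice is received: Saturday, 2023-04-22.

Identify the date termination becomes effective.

2023-07-31

From Saturday, 2023-04-22, 8 business days (Apr 24, Apr 25, Apr 26, Apr 27, Apr 28, May 1, May 2, May 3, skipping weekends) brings us to Wednesday, 2023-05-03, which is the last day of the cure period.
Adding 89 calendar days to 2023-05-03 gives 2023-07-31, which is the date termination becomes effective.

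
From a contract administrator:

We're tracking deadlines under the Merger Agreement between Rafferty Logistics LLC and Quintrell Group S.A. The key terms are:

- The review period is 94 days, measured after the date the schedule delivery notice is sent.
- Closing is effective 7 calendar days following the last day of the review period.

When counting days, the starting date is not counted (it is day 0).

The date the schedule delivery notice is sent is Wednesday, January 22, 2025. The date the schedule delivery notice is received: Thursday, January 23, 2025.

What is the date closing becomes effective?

May 3, 2025

The last day of the review period: January 22, 2025 + 94 days = April 26, 2025.
The date closing becomes effective: 7 calendar days after April 26, 2025 is May 3, 2025.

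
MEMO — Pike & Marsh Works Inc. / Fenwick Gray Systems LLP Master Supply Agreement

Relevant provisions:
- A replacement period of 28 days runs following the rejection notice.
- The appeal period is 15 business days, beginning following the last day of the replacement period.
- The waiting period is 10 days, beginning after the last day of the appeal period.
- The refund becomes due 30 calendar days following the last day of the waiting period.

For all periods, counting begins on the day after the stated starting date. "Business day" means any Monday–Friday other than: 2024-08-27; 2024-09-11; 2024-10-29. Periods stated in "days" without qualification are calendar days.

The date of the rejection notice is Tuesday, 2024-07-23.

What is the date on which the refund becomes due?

2024-10-22

The last day of the replacement period: 2024-07-23 + 28 days = 2024-08-20.
The last day of the appeal period: 15 business days after Tuesday, 2024-08-20, skipping weekends and the listed holidays on Aug 27, Sep 11 — Aug 21, Aug 22, Aug 23, Aug 26, …, Sep 9, Sep 10, Sep 12 — lands on Thursday, 2024-09-12.
Adding 10 calendar days to 2024-09-12 gives 2024-09-22, which is the last day of the waiting period.
Adding 30 calendar days to 2024-09-22 gives 2024-10-22, which is the date on which the refund becomes due.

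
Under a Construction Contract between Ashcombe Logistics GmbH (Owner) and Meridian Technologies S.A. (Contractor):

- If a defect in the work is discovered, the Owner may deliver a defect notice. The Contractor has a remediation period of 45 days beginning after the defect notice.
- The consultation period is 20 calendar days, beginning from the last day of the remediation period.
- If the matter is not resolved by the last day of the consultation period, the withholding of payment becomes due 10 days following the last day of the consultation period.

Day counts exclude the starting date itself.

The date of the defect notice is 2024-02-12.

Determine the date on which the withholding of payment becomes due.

Adding 45 calendar days to 2024-02-12 gives 2024-03-28, which is the last day of the remediation period.
Adding 20 calendar days to 2024-03-28 gives 2024-04-17, which is the last day of the consultation period.
The date on which the withholding of payment becomes due: 2024-04-17 + 10 days = 2024-04-27.

2024-04-27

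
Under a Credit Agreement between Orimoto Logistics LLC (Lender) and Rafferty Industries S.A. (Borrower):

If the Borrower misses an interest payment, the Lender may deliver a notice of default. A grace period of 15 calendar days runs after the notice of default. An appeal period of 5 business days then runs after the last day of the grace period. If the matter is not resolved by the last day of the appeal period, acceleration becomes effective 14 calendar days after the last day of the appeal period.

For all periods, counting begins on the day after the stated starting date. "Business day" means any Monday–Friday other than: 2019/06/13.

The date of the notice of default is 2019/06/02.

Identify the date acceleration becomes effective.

2019/07/08

The last day of the grace period: 15 calendar days after 2019/06/02 is 2019/06/17.
From Monday, 2019/06/17, 5 business days (Jun 18, Jun 19, Jun 20, Jun 21, Jun 24, skipping weekends) brings us to Monday, 2019/06/24, which is the last day of the appeal period.
The date acceleration becomes effective: 2019/06/24 + 14 days = 2019/07/08.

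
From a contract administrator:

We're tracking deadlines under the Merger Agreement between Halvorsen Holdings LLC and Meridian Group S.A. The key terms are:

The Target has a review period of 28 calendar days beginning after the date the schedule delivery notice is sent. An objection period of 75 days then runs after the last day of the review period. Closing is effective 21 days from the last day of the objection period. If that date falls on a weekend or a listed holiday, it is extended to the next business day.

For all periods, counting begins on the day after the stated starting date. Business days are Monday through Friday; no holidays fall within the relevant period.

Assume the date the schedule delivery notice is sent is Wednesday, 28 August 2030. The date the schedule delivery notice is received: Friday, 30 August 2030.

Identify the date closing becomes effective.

30 December 2030

The last day of the review period: 28 calendar days after 28 August 2030 is 25 September 2030.
Adding 75 calendar days to 25 September 2030 gives 9 December 2030, which is the last day of the objection period.
Adding 21 calendar days to 9 December 2030 gives 30 December 2030, which is the date closing becomes effective. 30 December 2030 is a Monday, so no roll-forward applies.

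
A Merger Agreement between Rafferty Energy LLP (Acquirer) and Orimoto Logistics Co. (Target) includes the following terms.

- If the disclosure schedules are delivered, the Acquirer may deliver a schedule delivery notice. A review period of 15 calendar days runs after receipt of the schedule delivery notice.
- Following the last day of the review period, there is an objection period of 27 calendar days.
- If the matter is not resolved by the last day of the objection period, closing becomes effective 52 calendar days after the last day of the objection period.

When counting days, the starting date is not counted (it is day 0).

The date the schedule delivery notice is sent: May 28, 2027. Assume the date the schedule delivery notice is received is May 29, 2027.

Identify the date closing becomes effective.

Aug 31, 2027

Adding 15 calendar days to May 29, 2027 gives Jun 13, 2027, which is the last day of the review period.
The last day of the objection period: 27 calendar days after Jun 13, 2027 is Jul 10, 2027.
The date closing becomes effective: Jul 10, 2027 + 52 days = Aug 31, 2027.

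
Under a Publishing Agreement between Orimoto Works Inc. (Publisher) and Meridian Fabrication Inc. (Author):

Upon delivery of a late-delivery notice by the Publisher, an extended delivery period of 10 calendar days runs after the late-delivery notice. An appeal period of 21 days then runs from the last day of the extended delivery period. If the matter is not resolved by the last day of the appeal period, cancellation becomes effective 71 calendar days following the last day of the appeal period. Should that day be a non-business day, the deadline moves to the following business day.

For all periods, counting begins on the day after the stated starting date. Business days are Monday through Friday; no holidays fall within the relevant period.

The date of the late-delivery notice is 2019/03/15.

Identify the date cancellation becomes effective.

The last day of the extended delivery period: 10 calendar days after 2019/03/15 is 2019/03/25.
The last day of the appeal period: 2019/03/25 + 21 days = 2019/04/15.
The date cancellation becomes effective: 2019/04/15 + 71 days = 2019/06/25. 2019/06/25 is a Tuesday, so no roll-forward applies.

2019/06/25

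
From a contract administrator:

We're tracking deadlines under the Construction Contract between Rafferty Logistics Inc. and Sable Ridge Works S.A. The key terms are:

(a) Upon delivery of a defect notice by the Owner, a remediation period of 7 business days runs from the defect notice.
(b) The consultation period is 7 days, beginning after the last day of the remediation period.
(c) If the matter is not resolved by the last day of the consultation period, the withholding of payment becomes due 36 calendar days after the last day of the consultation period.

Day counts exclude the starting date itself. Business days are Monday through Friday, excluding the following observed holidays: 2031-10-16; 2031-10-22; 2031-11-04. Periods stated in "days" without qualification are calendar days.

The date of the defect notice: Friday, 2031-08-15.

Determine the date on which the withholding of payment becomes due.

2031-10-08

The last day of the remediation period: 7 business days after Friday, 2031-08-15, skipping weekends — Aug 18, Aug 19, Aug 20, Aug 21, Aug 22, Aug 25, Aug 26 — lands on Tuesday, 2031-08-26.
Adding 7 calendar days to 2031-08-26 gives 2031-09-02, which is the last day of the consultation period.
The date on which the withholding of payment becomes due: 2031-09-02 + 36 days = 2031-10-08.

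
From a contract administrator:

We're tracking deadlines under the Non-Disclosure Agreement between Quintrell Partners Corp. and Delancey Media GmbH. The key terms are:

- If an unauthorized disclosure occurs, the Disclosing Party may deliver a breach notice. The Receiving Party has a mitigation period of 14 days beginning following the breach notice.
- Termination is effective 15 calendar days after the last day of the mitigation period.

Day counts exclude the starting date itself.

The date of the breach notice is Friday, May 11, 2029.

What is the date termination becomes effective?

June 9, 2029

The last day of the mitigation period: May 11, 2029 + 14 days = May 25, 2029.
Adding 15 calendar days to May 25, 2029 gives June 9, 2029, which is the date termination becomes effective.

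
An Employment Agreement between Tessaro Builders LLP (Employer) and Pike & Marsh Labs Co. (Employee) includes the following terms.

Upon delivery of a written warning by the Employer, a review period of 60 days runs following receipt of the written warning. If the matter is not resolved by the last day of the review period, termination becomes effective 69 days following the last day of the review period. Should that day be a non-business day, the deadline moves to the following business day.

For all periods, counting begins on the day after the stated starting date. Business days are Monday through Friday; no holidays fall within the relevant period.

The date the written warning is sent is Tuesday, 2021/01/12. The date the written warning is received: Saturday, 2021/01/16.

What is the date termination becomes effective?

2021/05/25

Adding 60 calendar days to 2021/01/16 gives 2021/03/17, which is the last day of the review period.
The date termination becomes effective: 2021/03/17 + 69 days = 2021/05/25. 2021/05/25 is a Tuesday, so no roll-forward applies.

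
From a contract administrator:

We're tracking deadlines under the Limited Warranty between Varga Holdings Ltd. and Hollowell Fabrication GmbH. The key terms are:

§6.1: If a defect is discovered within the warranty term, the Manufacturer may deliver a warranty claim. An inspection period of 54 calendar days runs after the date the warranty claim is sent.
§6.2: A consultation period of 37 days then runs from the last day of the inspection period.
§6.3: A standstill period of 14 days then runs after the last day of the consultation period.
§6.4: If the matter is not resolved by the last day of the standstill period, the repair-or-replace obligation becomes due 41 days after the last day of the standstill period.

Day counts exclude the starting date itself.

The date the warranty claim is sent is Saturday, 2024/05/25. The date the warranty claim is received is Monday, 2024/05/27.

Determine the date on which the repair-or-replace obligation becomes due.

The last day of the inspection period: 2024/05/25 + 54 days = 2024/07/18.
The last day of the consultation period: 37 calendar days after 2024/07/18 is 2024/08/24.
The last day of the standstill period: 2024/08/24 + 14 days = 2024/09/07.
The date on which the repair-or-replace obligation becomes due: 41 calendar days after 2024/09/07 is 2024/10/18.

2024/10/18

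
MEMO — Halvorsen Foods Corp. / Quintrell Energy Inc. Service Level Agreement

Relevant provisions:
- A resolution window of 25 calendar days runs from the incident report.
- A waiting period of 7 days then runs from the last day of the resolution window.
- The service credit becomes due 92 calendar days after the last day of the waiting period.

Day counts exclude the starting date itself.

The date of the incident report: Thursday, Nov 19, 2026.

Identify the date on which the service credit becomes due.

The last day of the resolution window: 25 calendar days after Nov 19, 2026 is Dec 14, 2026.
The last day of the waiting period: 7 calendar days after Dec 14, 2026 is Dec 21, 2026.
The date on which the service credit becomes due: 92 calendar days after Dec 21, 2026 is Mar 23, 2027.

Mar 23, 2027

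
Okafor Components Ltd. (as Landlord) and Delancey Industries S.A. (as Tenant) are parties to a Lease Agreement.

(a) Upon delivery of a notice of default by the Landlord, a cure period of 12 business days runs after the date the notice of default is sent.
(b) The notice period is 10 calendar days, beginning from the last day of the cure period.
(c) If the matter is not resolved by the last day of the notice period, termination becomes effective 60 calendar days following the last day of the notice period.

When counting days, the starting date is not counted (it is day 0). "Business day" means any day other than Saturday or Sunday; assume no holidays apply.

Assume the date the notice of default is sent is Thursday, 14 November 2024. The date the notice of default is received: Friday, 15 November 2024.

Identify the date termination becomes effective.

From Thursday, 14 November 2024, 12 business days (Nov 15, Nov 18, Nov 19, Nov 20, …, Nov 28, Nov 29, Dec 2, skipping weekends) brings us to Monday, 2 December 2024, which is the last day of the cure period.
Adding 10 calendar days to 2 December 2024 gives 12 December 2024, which is the last day of the notice period.
The date termination becomes effective: 60 calendar days after 12 December 2024 is 10 February 2025.

10 February 2025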